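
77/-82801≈-0.000930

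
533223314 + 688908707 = 1222132021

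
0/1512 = 0 = 0.00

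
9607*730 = 7013110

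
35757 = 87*411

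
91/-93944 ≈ -0.000969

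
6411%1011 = 345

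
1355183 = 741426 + 613757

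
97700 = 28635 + 69065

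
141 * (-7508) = -1058628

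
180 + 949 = 1129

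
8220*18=147960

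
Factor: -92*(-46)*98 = 2^4*7^2*23^2 = 414736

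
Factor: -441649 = -1*13^1*53^1*641^1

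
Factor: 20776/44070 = 2^2*3^(-1)*5^(-1)*7^2*13^(-1)*53^1*113^(-1) = 10388/22035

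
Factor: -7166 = -1 * 2^1 * 3583^1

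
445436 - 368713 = 76723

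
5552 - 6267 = -715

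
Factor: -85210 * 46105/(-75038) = 5^2 * 17^(-1) * 2207^(-1) * 8521^1 * 9221^1 = 1964303525/37519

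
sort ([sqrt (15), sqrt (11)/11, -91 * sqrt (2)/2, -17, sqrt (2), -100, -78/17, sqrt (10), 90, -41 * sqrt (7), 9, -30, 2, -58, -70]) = [-41 * sqrt (7), -100, -70, -91 * sqrt (2)/2, -58, -30, -17, -78/17, sqrt (11)/11, sqrt (2), 2, sqrt (10), sqrt (15), 9, 90]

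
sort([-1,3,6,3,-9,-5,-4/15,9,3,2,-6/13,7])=[-9,-5,-1,-6/13,-4/15,2,3,3,3,6,7,9]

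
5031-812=4219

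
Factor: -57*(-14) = 2^1*3^1*7^1*19^1 = 798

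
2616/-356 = -654/89 ≈ -7.35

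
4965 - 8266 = -3301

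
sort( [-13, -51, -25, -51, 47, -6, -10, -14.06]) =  [-51, -51, -25, -14.06, -13, -10, -6, 47]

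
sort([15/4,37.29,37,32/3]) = [15/4,32/3,37,37.29]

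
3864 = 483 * 8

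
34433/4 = 8608 + 1/4 = 8608.25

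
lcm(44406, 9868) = 88812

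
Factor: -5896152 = -1*2^3*3^7*337^1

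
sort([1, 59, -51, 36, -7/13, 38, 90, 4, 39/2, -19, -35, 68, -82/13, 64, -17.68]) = [-51, -35, -19, -17.68, -82/13, -7/13, 1, 4, 39/2, 36, 38, 59, 64, 68, 90]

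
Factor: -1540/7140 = -1*3^ (-1)*11^1*17^ (-1) = -11/51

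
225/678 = 75/226 ≈ 0.332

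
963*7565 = 7285095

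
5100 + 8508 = 13608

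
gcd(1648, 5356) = 412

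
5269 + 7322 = 12591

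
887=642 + 245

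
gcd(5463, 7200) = 9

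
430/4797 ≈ 0.0896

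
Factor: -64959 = -1 * 3^1 * 59^1 * 367^1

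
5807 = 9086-3279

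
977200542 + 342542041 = 1319742583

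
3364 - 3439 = -75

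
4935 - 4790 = 145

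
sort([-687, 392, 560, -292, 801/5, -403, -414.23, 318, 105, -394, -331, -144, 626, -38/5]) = [-687, -414.23, -403, -394, -331, -292, -144, -38/5, 105, 801/5, 318, 392, 560, 626]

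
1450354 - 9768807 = -8318453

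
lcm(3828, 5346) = 310068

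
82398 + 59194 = 141592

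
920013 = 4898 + 915115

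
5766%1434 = 30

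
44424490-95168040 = -50743550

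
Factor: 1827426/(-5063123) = -1*2^1*3^1*13^(-1)*67^(-1)*103^1*2957^1*5813^(-1)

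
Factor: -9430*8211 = -1*2^1*3^1*5^1*7^1*17^1*23^2*41^1 = -77429730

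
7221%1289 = 776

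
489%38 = 33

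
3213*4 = 12852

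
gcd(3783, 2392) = 13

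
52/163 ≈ 0.319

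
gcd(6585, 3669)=3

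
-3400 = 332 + -3732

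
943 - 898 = 45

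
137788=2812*49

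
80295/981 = 26765/327 ≈ 81.85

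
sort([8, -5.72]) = [-5.72, 8]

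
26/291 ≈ 0.0893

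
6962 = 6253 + 709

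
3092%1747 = 1345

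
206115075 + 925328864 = 1131443939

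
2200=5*440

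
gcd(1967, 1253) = 7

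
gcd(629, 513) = 1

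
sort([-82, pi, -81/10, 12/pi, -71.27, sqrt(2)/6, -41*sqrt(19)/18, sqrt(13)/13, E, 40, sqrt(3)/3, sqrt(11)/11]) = [-82, -71.27, -41*sqrt(19)/18, -81/10, sqrt(2)/6, sqrt(13)/13, sqrt(11)/11, sqrt(3)/3, E, pi, 12/pi, 40]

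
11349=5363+5986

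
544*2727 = 1483488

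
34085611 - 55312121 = -21226510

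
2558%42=38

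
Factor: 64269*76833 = 3^4*37^1*193^1*8537^1 = 4937980077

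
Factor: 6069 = 3^1*7^1*17^2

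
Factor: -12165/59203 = -1*3^1*5^1*73^(-1) = -15/73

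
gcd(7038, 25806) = 2346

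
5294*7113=37656222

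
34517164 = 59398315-24881151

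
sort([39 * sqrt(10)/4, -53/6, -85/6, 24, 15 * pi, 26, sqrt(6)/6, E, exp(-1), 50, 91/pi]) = [-85/6, -53/6, exp(-1), sqrt(6)/6, E, 24, 26, 91/pi, 39 * sqrt(10)/4, 15 * pi, 50]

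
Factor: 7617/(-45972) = -1*2^(-2)*3^(-1)*1277^(-1)*2539^1 = -2539/15324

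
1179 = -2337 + 3516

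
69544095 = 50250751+19293344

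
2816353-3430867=-614514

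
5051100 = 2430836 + 2620264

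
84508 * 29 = 2450732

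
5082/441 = 242/21 ≈ 11.52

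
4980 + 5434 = 10414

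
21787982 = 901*24182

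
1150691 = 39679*29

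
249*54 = 13446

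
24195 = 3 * 8065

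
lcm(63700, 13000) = 637000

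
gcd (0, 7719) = 7719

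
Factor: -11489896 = -1 * 2^3 * 11^1 * 59^1 * 2213^1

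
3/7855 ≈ 0.000382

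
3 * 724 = 2172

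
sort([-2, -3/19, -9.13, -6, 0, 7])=[-9.13, -6, -2, -3/19, 0, 7]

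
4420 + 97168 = 101588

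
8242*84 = 692328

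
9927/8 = 1240 + 7/8 ≈ 1240.88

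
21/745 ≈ 0.0282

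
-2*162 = -324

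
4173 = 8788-4615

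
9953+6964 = 16917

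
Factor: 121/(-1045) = -1*5^(-1)*11^1*19^(-1) = -11/95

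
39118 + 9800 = 48918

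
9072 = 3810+5262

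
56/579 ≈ 0.0967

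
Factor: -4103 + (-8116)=-1 * 3^1 * 4073^1=-12219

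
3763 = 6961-3198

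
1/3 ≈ 0.333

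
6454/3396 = 3227/1698 ≈ 1.90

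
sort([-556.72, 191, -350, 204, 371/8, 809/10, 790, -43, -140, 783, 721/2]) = [-556.72, -350, -140, -43, 371/8, 809/10, 191, 204, 721/2, 783, 790]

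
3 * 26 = 78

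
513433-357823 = 155610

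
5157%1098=765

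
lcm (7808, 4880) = 39040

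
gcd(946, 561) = 11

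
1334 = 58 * 23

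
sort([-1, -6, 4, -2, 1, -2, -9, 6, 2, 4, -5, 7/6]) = [-9, -6, -5, -2, -2, -1, 1, 7/6, 2, 4, 4, 6]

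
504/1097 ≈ 0.459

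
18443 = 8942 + 9501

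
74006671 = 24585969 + 49420702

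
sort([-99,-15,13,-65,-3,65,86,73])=[-99,-65,-15,-3,13,65,73,86]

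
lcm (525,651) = 16275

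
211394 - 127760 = 83634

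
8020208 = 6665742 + 1354466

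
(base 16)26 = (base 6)102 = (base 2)100110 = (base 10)38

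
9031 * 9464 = 85469384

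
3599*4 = 14396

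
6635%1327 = 0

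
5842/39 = 149 + 31/39 ≈ 149.79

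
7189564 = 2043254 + 5146310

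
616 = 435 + 181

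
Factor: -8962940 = -1 * 2^2 * 5^1 * 7^1 * 73^1 * 877^1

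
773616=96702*8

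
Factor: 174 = 2^1*3^1*29^1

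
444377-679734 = -235357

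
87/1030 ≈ 0.0845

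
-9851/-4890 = 2 + 71/4890 ≈ 2.01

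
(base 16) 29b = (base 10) 667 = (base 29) n0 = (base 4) 22123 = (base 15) 2e7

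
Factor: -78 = -1 * 2^1 * 3^1 * 13^1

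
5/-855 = -1/171 ≈ -0.00585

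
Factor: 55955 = 5^1 * 19^2 * 31^1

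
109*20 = 2180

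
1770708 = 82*21594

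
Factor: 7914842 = 2^1*13^1*304417^1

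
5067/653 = 7 + 496/653 ≈ 7.76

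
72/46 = 1 + 13/23 ≈ 1.57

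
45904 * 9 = 413136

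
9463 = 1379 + 8084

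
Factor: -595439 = -1*13^1*163^1*281^1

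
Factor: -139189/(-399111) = 3^(-1)*173^(-1)*181^1 = 181/519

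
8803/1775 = 4 + 1703/1775 ≈ 4.96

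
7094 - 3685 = 3409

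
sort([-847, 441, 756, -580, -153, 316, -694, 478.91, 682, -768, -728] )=[-847, -768, -728, -694, -580, -153, 316, 441, 478.91, 682, 756] 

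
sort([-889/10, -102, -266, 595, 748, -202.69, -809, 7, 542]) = [-809, -266, -202.69, -102, -889/10, 7, 542, 595, 748]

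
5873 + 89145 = 95018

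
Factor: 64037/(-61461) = -1*3^(-2)*6829^(-1)*64037^1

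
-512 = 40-552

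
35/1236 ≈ 0.0283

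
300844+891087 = 1191931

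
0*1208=0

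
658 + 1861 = 2519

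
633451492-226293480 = 407158012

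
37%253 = 37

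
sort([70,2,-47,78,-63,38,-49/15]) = [-63,-47,-49/15,2,38,70,78]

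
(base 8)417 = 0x10f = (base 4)10033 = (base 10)271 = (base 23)bi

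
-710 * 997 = -707870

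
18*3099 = 55782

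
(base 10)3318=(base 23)666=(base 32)37m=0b110011110110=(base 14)12d0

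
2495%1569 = 926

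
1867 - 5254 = -3387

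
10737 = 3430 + 7307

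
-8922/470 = -18 - 231/235 ≈ -18.98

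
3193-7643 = -4450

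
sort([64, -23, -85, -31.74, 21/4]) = [-85, -31.74, -23, 21/4, 64]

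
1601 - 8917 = -7316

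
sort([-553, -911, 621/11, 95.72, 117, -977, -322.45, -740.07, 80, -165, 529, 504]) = [-977, -911, -740.07, -553, -322.45, -165, 621/11, 80, 95.72, 117, 504, 529]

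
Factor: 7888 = 2^4 * 17^1 * 29^1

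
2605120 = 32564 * 80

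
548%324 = 224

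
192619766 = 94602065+98017701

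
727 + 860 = 1587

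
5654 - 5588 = 66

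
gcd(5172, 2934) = 6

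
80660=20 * 4033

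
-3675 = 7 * (-525)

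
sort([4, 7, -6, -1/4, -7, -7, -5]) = [-7, -7, -6, -5, -1/4, 4, 7]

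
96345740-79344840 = 17000900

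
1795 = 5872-4077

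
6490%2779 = 932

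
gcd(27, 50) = 1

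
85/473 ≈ 0.180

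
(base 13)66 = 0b1010100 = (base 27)33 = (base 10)84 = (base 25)39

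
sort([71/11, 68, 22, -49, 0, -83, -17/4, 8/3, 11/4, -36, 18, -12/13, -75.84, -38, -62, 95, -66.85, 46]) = [-83, -75.84, -66.85, -62, -49, -38, -36, -17/4, -12/13, 0, 8/3, 11/4, 71/11, 18, 22, 46, 68, 95]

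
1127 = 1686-559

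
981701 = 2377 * 413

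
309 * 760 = 234840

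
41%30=11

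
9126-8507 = 619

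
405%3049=405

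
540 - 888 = -348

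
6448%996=472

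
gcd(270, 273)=3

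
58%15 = 13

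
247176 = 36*6866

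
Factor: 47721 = 3^1*15907^1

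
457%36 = 25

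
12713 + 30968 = 43681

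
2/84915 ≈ 0.0000236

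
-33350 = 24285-57635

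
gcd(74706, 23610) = 6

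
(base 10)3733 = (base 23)717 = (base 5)104413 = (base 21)89g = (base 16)e95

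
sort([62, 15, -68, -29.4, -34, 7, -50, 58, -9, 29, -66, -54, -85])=[-85, -68, -66, -54, -50, -34, -29.4, -9, 7, 15, 29, 58, 62]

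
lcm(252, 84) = 252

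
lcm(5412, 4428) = 48708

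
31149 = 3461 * 9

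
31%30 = 1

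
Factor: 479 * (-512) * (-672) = 2^14 * 3^1 * 7^1 * 479^1 = 164806656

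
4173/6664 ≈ 0.626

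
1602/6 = 267 = 267.00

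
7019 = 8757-1738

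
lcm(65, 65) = 65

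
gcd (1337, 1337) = 1337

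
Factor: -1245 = -1*3^1*5^1*83^1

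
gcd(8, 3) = 1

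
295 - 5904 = -5609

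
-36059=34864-70923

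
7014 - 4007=3007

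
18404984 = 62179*296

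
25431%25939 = 25431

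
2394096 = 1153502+1240594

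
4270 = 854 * 5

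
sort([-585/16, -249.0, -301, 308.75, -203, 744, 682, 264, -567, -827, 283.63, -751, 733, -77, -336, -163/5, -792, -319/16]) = [-827, -792, -751, -567, -336, -301, -249.0, -203, -77, -585/16, -163/5, -319/16, 264, 283.63, 308.75, 682, 733, 744]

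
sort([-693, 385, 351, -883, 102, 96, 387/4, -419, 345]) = [-883, -693, -419, 96, 387/4, 102, 345, 351, 385]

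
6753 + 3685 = 10438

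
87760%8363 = 4130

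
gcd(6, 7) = 1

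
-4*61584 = -246336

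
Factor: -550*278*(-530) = 2^3*5^3*11^1*53^1*139^1 = 81037000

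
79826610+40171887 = 119998497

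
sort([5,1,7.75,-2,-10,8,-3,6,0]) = [-10,-3,-2,0,1,5,6,7.75,8]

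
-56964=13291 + -70255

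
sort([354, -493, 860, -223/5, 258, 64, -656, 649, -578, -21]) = [-656, -578, -493, -223/5, -21, 64, 258, 354, 649, 860]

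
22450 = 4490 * 5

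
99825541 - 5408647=94416894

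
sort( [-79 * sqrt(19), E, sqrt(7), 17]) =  [-79 * sqrt(19), sqrt(7), E, 17]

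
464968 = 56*8303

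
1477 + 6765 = 8242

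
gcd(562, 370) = 2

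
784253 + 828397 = 1612650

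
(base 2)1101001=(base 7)210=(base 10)105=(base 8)151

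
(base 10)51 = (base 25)21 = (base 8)63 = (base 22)27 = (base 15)36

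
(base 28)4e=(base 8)176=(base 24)56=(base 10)126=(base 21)60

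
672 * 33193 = 22305696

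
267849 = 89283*3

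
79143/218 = 363 + 9/218 ≈ 363.04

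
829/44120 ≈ 0.0188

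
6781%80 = 61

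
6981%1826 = 1503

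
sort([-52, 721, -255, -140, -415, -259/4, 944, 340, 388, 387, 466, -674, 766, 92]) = [-674, -415, -255, -140, -259/4, -52, 92, 340, 387, 388, 466, 721, 766, 944]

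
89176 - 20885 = 68291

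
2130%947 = 236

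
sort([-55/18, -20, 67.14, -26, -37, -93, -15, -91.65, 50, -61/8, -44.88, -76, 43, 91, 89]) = [-93, -91.65, -76, -44.88, -37, -26, -20, -15, -61/8, -55/18, 43, 50, 67.14, 89, 91]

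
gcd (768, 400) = 16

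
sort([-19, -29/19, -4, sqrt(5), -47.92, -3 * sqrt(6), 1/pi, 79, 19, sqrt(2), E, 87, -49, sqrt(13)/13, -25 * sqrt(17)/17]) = [-49, -47.92, -19, -3 * sqrt(6), -25 * sqrt(17)/17, -4, -29/19, sqrt(13)/13, 1/pi, sqrt(2), sqrt(5), E, 19, 79, 87]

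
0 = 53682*0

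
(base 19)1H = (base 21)1F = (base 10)36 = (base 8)44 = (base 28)18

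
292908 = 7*41844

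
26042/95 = 274 + 12/95 ≈ 274.13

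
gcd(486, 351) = 27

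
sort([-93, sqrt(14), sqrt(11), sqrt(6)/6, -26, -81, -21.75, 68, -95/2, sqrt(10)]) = [-93, -81, -95/2, -26, -21.75, sqrt(6)/6, sqrt(10), sqrt(11), sqrt(14), 68]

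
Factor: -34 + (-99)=-1*7^1*19^1=-133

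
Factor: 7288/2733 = 2^3*3^(-1) = 8/3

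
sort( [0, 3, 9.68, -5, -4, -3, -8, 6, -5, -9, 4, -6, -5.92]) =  [-9, -8, -6, -5.92, -5, -5, -4, -3, 0, 3, 4, 6, 9.68]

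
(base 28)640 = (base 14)1a80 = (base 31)50b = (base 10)4816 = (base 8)11320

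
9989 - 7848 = 2141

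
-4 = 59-63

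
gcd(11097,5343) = 411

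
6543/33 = 198 + 3/11 ≈ 198.27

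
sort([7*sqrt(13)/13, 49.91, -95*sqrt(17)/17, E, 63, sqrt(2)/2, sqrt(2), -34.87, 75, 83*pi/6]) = [-34.87, -95*sqrt(17)/17, sqrt(2)/2, sqrt(2), 7*sqrt(13)/13, E, 83*pi/6, 49.91, 63, 75]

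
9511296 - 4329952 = 5181344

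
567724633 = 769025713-201301080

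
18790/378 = 9395/189 ≈ 49.71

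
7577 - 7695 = -118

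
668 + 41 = 709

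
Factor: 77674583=7^1 * 11096369^1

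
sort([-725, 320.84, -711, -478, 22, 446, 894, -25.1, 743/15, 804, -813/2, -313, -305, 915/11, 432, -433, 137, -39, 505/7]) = [-725, -711, -478, -433, -813/2, -313, -305, -39, -25.1, 22, 743/15, 505/7, 915/11, 137, 320.84, 432, 446, 804, 894]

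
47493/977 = 48+597/977 ≈ 48.61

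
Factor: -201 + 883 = 2^1*11^1*31^1 = 682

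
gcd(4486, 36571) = 1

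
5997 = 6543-546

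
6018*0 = 0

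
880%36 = 16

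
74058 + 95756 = 169814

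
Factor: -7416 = -1 * 2^3 * 3^2 * 103^1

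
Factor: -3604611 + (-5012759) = -1 * 2^1 * 5^1 * 509^1 * 1693^1 = -8617370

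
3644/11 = 331 + 3/11 ≈ 331.27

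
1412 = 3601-2189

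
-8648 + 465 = -8183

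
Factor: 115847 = 31^1*37^1*101^1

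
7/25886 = 1/3698≈0.000270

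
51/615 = 17/205 ≈ 0.0829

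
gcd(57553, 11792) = 67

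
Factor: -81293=-1*81293^1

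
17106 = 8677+8429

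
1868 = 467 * 4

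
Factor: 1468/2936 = 2^(-1) = 1/2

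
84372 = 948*89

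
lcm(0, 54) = 0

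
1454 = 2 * 727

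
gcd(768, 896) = 128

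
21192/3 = 7064 = 7064.00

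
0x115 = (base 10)277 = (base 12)1b1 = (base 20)dh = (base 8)425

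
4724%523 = 17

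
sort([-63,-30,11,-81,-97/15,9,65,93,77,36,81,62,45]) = [-81,-63,-30,-97/15,9,11,36,45,62,65,77,81,93]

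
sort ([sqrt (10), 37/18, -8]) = [-8, 37/18, sqrt (10)]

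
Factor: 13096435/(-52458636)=-1*2^(-2)*3^(-1)*5^1*11^2*1229^(-1)*3557^(-1)*21647^1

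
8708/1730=5 + 29/865 ≈ 5.03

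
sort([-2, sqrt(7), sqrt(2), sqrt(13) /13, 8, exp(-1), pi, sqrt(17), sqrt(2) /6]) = [-2, sqrt(2) /6, sqrt(13) /13, exp(-1), sqrt(2), sqrt(7), pi, sqrt(17), 8]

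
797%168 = 125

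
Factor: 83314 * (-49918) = -1 * 2^2 * 7^1 * 11^2 * 541^1 * 2269^1 = -4158868252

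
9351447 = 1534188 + 7817259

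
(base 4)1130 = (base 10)92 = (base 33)2q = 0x5c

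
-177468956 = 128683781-306152737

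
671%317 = 37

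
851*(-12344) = -10504744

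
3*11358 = 34074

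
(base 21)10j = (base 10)460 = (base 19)154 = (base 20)130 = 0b111001100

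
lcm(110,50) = 550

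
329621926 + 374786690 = 704408616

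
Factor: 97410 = 2^1*3^1*5^1*17^1*191^1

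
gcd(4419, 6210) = 9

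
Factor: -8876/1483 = -1 * 2^2 * 7^1 * 317^1 * 1483^(-1)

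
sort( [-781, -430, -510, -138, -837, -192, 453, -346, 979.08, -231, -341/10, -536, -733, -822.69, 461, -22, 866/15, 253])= [-837, -822.69, -781, -733, -536, -510, -430, -346, -231, -192, -138, -341/10, -22, 866/15, 253, 453, 461, 979.08]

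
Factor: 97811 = 7^1*89^1*157^1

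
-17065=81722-98787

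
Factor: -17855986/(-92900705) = 2^1 * 5^(-1) * 1571^1 * 5683^1 * 18580141^(-1)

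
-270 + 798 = 528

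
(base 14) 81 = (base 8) 161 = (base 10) 113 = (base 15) 78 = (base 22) 53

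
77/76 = 1 + 1/76 ≈ 1.01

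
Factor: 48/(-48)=-1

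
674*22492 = 15159608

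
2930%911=197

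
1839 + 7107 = 8946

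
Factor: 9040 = 2^4*5^1*113^1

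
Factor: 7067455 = 5^1*139^1*10169^1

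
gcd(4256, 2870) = 14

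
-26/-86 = 13/43 ≈ 0.302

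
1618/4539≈0.356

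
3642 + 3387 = 7029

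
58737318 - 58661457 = 75861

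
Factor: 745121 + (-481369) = 2^3*32969^1 = 263752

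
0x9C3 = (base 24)483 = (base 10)2499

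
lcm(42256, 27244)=2070544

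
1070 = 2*535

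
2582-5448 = -2866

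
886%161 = 81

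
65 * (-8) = -520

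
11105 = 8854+2251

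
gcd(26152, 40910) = 2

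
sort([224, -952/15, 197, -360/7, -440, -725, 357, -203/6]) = [-725, -440, -952/15, -360/7, -203/6, 197, 224, 357]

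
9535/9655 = 1907/1931≈0.988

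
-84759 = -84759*1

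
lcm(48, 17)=816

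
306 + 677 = 983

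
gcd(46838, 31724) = 22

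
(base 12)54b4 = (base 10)9352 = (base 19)16h4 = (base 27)cma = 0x2488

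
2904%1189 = 526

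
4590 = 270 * 17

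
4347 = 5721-1374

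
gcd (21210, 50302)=14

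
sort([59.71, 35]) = [35, 59.71]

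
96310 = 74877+21433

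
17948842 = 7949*2258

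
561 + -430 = 131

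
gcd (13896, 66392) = 1544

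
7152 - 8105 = -953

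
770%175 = 70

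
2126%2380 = 2126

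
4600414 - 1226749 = 3373665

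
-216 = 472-688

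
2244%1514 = 730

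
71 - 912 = -841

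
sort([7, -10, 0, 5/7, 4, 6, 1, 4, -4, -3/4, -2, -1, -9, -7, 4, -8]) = [-10, -9, -8, -7, -4, -2, -1, -3/4, 0, 5/7, 1, 4, 4, 4, 6, 7]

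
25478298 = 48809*522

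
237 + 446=683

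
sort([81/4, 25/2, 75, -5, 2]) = [-5, 2, 25/2, 81/4, 75]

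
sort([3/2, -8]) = [-8, 3/2]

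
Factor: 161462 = 2^1*7^1*19^1*607^1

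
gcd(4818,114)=6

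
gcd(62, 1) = 1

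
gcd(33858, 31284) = 198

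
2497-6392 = -3895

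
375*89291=33484125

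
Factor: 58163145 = 3^1*5^1*3877543^1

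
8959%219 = 199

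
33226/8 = 16613/4 = 4153.25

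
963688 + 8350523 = 9314211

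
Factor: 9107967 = 3^1 * 11^1 * 275999^1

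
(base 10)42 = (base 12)36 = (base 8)52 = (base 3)1120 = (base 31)1b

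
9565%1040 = 205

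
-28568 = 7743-36311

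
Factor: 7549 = 7549^1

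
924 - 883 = 41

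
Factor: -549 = -1*3^2*61^1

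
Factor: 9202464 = 2^5*3^3*10651^1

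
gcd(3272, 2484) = 4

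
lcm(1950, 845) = 25350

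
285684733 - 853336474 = -567651741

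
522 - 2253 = -1731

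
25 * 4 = 100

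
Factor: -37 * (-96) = 2^5 * 3^1 * 37^1 = 3552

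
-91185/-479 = 190 + 175/479 ≈ 190.37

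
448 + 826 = 1274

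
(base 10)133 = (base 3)11221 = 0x85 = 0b10000101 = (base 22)61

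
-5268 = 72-5340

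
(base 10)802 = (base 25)172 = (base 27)12j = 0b1100100010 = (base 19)244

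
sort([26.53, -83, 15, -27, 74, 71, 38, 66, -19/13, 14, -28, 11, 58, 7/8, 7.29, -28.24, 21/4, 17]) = [-83, -28.24, -28, -27, -19/13, 7/8, 21/4, 7.29, 11, 14, 15, 17, 26.53, 38, 58, 66, 71, 74]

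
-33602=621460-655062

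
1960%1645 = 315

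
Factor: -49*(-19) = 7^2*19^1 = 931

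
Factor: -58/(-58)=1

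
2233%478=321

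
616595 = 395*1561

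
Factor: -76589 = -1*19^1*29^1*139^1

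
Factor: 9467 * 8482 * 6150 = 2^2 * 3^1 * 5^2 * 41^1 * 4241^1 * 9467^1 = 493839428100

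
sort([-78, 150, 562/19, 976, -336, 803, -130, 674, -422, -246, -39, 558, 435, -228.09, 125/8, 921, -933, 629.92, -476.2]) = [-933, -476.2, -422, -336, -246, -228.09, -130, -78, -39, 125/8, 562/19, 150, 435, 558, 629.92, 674, 803, 921, 976]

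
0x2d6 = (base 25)141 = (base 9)886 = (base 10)726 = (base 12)506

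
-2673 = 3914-6587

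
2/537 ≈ 0.00372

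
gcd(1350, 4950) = 450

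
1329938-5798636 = -4468698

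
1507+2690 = 4197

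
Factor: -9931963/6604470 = -1*2^(-1)*3^(-3)*5^(-1)*41^1*61^(-1)*401^(-1)*242243^1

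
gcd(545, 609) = 1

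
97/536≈0.181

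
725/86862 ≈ 0.00835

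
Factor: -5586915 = -1*3^1*5^1*372461^1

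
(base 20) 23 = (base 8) 53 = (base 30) 1d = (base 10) 43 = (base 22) 1l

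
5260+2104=7364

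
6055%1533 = 1456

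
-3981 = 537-4518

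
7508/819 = 9 + 137/819 ≈ 9.17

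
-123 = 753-876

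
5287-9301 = -4014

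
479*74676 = 35769804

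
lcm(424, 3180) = 6360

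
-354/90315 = -118/30105 ≈ -0.00392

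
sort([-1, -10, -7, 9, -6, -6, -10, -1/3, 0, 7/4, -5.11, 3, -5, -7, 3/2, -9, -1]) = [-10, -10, -9, -7, -7, -6, -6, -5.11, -5, -1, -1, -1/3, 0, 3/2, 7/4, 3, 9]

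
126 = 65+61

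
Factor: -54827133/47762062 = -1*2^(-1)*3^1*569^1*32119^1*23881031^(-1)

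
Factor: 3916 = 2^2 * 11^1 * 89^1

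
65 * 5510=358150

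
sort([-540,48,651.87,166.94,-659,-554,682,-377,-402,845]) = [-659,-554,-540,-402,-377,48,166.94,651.87,682,845]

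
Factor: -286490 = -1*2^1*5^1*28649^1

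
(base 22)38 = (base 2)1001010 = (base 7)134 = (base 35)24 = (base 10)74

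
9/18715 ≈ 0.000481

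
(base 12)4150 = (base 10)7116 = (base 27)9kf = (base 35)5sb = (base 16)1bcc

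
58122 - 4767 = 53355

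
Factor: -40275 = -1*3^2*5^2*179^1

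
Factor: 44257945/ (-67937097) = -1 * 3^ (-1) * 5^1 * 1171^1 * 1433^ (-1) * 7559^1 * 15803^ (-1)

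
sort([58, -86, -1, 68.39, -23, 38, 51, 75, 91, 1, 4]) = [-86, -23, -1, 1, 4, 38, 51, 58, 68.39, 75, 91]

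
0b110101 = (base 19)2f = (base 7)104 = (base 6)125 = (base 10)53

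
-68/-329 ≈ 0.207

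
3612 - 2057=1555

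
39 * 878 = 34242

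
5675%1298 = 483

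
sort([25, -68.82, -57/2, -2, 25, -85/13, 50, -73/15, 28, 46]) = [-68.82, -57/2, -85/13, -73/15, -2, 25, 25, 28, 46, 50]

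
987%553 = 434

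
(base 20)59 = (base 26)45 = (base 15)74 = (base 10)109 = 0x6d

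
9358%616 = 118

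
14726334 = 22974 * 641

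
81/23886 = 9/2654 ≈ 0.00339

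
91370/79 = 1156 + 46/79 ≈ 1156.58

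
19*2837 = 53903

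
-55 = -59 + 4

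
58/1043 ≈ 0.0556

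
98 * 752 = 73696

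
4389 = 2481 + 1908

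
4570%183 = 178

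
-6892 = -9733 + 2841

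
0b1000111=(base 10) 71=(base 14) 51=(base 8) 107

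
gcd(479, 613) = 1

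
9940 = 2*4970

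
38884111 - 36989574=1894537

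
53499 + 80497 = 133996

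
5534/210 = 26+37/105 ≈ 26.35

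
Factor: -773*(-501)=3^1*167^1*773^1=387273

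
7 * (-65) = -455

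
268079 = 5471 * 49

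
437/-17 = -25-12/17 ≈ -25.71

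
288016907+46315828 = 334332735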